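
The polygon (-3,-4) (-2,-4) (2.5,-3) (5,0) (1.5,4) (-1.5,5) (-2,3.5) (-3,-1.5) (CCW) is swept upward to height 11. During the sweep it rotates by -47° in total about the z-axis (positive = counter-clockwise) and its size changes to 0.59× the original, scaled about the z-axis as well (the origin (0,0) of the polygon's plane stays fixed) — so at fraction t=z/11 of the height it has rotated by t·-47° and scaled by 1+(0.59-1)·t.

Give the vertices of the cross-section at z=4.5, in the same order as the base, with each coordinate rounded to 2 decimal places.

Cross-section at z=4.5: (-3.45,-2.32) (-2.67,-2.60) (1.14,-3.04) (3.93,-1.37) (2.28,2.73) (0.19,4.34) (-0.61,3.30) (-2.77,-0.36)

t = z/height = 4.5/11 = 0.409091
s = 1 + (scale-1)·z/height = 1 + (0.59-1)·4.5/11 = 0.832273
θ = twist·z/height = -47°·4.5/11 = -19.2273° = -0.335579 rad
cos θ = 0.944220, sin θ = -0.329316 (intermediates below are computed at full precision and shown rounded to 5 d.p.)
v1: (-3,-4) → rotate → (-4.14992,-2.78893) → ×s → (-3.45387,-2.32115) → (-3.45,-2.32)
v2: (-2,-4) → rotate → (-3.20570,-3.11825) → ×s → (-2.66802,-2.59523) → (-2.67,-2.60)
v3: (2.5,-3) → rotate → (1.37260,-3.65595) → ×s → (1.14238,-3.04275) → (1.14,-3.04)
v4: (5,0) → rotate → (4.72110,-1.64658) → ×s → (3.92924,-1.37040) → (3.93,-1.37)
v5: (1.5,4) → rotate → (2.73359,3.28290) → ×s → (2.27510,2.73227) → (2.28,2.73)
v6: (-1.5,5) → rotate → (0.23025,5.21507) → ×s → (0.19163,4.34036) → (0.19,4.34)
v7: (-2,3.5) → rotate → (-0.73583,3.96340) → ×s → (-0.61241,3.29863) → (-0.61,3.30)
v8: (-3,-1.5) → rotate → (-3.32663,-0.42838) → ×s → (-2.76867,-0.35653) → (-2.77,-0.36)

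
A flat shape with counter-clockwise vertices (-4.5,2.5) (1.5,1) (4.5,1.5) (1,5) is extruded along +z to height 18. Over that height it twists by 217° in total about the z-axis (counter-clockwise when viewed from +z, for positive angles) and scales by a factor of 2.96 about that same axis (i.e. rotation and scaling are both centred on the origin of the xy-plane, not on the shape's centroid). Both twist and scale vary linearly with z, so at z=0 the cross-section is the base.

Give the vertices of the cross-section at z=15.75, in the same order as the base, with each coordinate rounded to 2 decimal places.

Cross-section at z=15.75: (13.20,-4.59) (-3.55,-3.37) (-11.34,-6.11) (-0.35,-13.84)

t = z/height = 15.75/18 = 0.875
s = 1 + (scale-1)·z/height = 1 + (2.96-1)·15.75/18 = 2.715000
θ = twist·z/height = 217°·15.75/18 = 189.8750° = 3.313944 rad
cos θ = -0.985184, sin θ = -0.171499 (intermediates below are computed at full precision and shown rounded to 5 d.p.)
v1: (-4.5,2.5) → rotate → (4.86208,-1.69121) → ×s → (13.20054,-4.59165) → (13.20,-4.59)
v2: (1.5,1) → rotate → (-1.30628,-1.24243) → ×s → (-3.54654,-3.37321) → (-3.55,-3.37)
v3: (4.5,1.5) → rotate → (-4.17608,-2.24952) → ×s → (-11.33806,-6.10745) → (-11.34,-6.11)
v4: (1,5) → rotate → (-0.12769,-5.09742) → ×s → (-0.34667,-13.83950) → (-0.35,-13.84)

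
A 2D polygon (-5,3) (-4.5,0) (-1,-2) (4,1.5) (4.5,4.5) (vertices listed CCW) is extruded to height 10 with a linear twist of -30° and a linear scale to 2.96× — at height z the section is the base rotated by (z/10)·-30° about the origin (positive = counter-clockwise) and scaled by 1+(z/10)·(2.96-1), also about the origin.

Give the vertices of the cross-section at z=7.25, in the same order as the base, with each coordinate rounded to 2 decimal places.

t = z/height = 7.25/10 = 0.725
s = 1 + (scale-1)·z/height = 1 + (2.96-1)·7.25/10 = 2.421000
θ = twist·z/height = -30°·7.25/10 = -21.7500° = -0.379609 rad
cos θ = 0.928810, sin θ = -0.370557 (intermediates below are computed at full precision and shown rounded to 5 d.p.)
v1: (-5,3) → rotate → (-3.53238,4.63922) → ×s → (-8.55188,11.23154) → (-8.55,11.23)
v2: (-4.5,0) → rotate → (-4.17964,1.66751) → ×s → (-10.11892,4.03704) → (-10.12,4.04)
v3: (-1,-2) → rotate → (-1.66992,-1.48706) → ×s → (-4.04289,-3.60018) → (-4.04,-3.60)
v4: (4,1.5) → rotate → (4.27107,-0.08902) → ×s → (10.34027,-0.21551) → (10.34,-0.22)
v5: (4.5,4.5) → rotate → (5.84715,2.51213) → ×s → (14.15595,6.08188) → (14.16,6.08)

Cross-section at z=7.25: (-8.55,11.23) (-10.12,4.04) (-4.04,-3.60) (10.34,-0.22) (14.16,6.08)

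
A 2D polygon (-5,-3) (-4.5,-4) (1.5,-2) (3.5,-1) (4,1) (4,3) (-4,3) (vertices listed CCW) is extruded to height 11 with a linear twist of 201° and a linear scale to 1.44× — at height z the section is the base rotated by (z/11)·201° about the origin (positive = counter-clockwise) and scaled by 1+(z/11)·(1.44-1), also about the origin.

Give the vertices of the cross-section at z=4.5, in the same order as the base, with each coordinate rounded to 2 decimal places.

t = z/height = 4.5/11 = 0.409091
s = 1 + (scale-1)·z/height = 1 + (1.44-1)·4.5/11 = 1.180000
θ = twist·z/height = 201°·4.5/11 = 82.2273° = 1.435137 rad
cos θ = 0.135244, sin θ = 0.990812 (intermediates below are computed at full precision and shown rounded to 5 d.p.)
v1: (-5,-3) → rotate → (2.29622,-5.35979) → ×s → (2.70954,-6.32456) → (2.71,-6.32)
v2: (-4.5,-4) → rotate → (3.35465,-4.99963) → ×s → (3.95849,-5.89956) → (3.96,-5.90)
v3: (1.5,-2) → rotate → (2.18449,1.21573) → ×s → (2.57770,1.43456) → (2.58,1.43)
v4: (3.5,-1) → rotate → (1.46417,3.33260) → ×s → (1.72772,3.93247) → (1.73,3.93)
v5: (4,1) → rotate → (-0.44984,4.09849) → ×s → (-0.53081,4.83622) → (-0.53,4.84)
v6: (4,3) → rotate → (-2.43146,4.36898) → ×s → (-2.86912,5.15540) → (-2.87,5.16)
v7: (-4,3) → rotate → (-3.51341,-3.55752) → ×s → (-4.14583,-4.19787) → (-4.15,-4.20)

Cross-section at z=4.5: (2.71,-6.32) (3.96,-5.90) (2.58,1.43) (1.73,3.93) (-0.53,4.84) (-2.87,5.16) (-4.15,-4.20)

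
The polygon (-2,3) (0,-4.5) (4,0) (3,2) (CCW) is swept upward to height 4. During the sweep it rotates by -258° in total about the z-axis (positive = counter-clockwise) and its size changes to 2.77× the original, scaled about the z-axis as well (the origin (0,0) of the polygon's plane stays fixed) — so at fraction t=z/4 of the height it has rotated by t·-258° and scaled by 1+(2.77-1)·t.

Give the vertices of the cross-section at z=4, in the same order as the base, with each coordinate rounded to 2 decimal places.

t = z/height = 4/4 = 1
s = 1 + (scale-1)·z/height = 1 + (2.77-1)·4/4 = 2.770000
θ = twist·z/height = -258°·4/4 = -258.0000° = -4.502949 rad
cos θ = -0.207912, sin θ = 0.978148 (intermediates below are computed at full precision and shown rounded to 5 d.p.)
v1: (-2,3) → rotate → (-2.51862,-2.58003) → ×s → (-6.97658,-7.14668) → (-6.98,-7.15)
v2: (0,-4.5) → rotate → (4.40166,0.93560) → ×s → (12.19261,2.59162) → (12.19,2.59)
v3: (4,0) → rotate → (-0.83165,3.91259) → ×s → (-2.30366,10.83788) → (-2.30,10.84)
v4: (3,2) → rotate → (-2.58003,2.51862) → ×s → (-7.14668,6.97658) → (-7.15,6.98)

Cross-section at z=4: (-6.98,-7.15) (12.19,2.59) (-2.30,10.84) (-7.15,6.98)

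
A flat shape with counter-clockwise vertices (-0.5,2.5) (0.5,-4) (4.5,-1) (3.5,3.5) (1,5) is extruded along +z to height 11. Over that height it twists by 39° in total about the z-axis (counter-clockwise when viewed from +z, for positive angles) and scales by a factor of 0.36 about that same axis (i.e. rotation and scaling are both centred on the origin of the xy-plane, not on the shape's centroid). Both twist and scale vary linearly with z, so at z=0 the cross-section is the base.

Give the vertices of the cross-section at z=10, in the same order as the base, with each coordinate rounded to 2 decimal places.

t = z/height = 10/11 = 0.909091
s = 1 + (scale-1)·z/height = 1 + (0.36-1)·10/11 = 0.418182
θ = twist·z/height = 39°·10/11 = 35.4545° = 0.618799 rad
cos θ = 0.814576, sin θ = 0.580057 (intermediates below are computed at full precision and shown rounded to 5 d.p.)
v1: (-0.5,2.5) → rotate → (-1.85743,1.74641) → ×s → (-0.77674,0.73032) → (-0.78,0.73)
v2: (0.5,-4) → rotate → (2.72752,-2.96828) → ×s → (1.14060,-1.24128) → (1.14,-1.24)
v3: (4.5,-1) → rotate → (4.24565,1.79568) → ×s → (1.77545,0.75092) → (1.78,0.75)
v4: (3.5,3.5) → rotate → (0.82082,4.88122) → ×s → (0.34325,2.04124) → (0.34,2.04)
v5: (1,5) → rotate → (-2.08571,4.65294) → ×s → (-0.87221,1.94577) → (-0.87,1.95)

Cross-section at z=10: (-0.78,0.73) (1.14,-1.24) (1.78,0.75) (0.34,2.04) (-0.87,1.95)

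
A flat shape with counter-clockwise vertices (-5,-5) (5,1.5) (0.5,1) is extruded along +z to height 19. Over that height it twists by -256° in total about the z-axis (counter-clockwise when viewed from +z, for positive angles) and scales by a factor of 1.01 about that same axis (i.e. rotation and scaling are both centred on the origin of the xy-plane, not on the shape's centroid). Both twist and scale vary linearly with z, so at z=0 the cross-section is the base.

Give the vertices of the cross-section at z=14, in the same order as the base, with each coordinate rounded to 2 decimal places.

t = z/height = 14/19 = 0.736842
s = 1 + (scale-1)·z/height = 1 + (1.01-1)·14/19 = 1.007368
θ = twist·z/height = -256°·14/19 = -188.6316° = -3.292242 rad
cos θ = -0.988674, sin θ = 0.150080 (intermediates below are computed at full precision and shown rounded to 5 d.p.)
v1: (-5,-5) → rotate → (5.69377,4.19297) → ×s → (5.73572,4.22386) → (5.74,4.22)
v2: (5,1.5) → rotate → (-5.16849,-0.73261) → ×s → (-5.20657,-0.73801) → (-5.21,-0.74)
v3: (0.5,1) → rotate → (-0.64442,-0.91363) → ×s → (-0.64917,-0.92037) → (-0.65,-0.92)

Cross-section at z=14: (5.74,4.22) (-5.21,-0.74) (-0.65,-0.92)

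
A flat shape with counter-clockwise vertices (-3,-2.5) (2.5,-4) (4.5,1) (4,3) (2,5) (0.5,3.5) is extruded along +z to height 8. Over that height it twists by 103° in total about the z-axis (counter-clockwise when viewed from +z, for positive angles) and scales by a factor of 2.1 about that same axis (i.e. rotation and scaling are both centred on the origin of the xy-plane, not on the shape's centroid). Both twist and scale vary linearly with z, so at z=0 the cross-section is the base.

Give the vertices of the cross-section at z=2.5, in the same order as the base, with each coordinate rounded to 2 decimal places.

t = z/height = 2.5/8 = 0.3125
s = 1 + (scale-1)·z/height = 1 + (2.1-1)·2.5/8 = 1.343750
θ = twist·z/height = 103°·2.5/8 = 32.1875° = 0.561778 rad
cos θ = 0.846309, sin θ = 0.532692 (intermediates below are computed at full precision and shown rounded to 5 d.p.)
v1: (-3,-2.5) → rotate → (-1.20720,-3.71385) → ×s → (-1.62217,-4.99048) → (-1.62,-4.99)
v2: (2.5,-4) → rotate → (4.24654,-2.05351) → ×s → (5.70629,-2.75940) → (5.71,-2.76)
v3: (4.5,1) → rotate → (3.27570,3.24342) → ×s → (4.40172,4.35835) → (4.40,4.36)
v4: (4,3) → rotate → (1.78716,4.66969) → ×s → (2.40150,6.27490) → (2.40,6.27)
v5: (2,5) → rotate → (-0.97084,5.29693) → ×s → (-1.30457,7.11775) → (-1.30,7.12)
v6: (0.5,3.5) → rotate → (-1.44127,3.22843) → ×s → (-1.93670,4.33820) → (-1.94,4.34)

Cross-section at z=2.5: (-1.62,-4.99) (5.71,-2.76) (4.40,4.36) (2.40,6.27) (-1.30,7.12) (-1.94,4.34)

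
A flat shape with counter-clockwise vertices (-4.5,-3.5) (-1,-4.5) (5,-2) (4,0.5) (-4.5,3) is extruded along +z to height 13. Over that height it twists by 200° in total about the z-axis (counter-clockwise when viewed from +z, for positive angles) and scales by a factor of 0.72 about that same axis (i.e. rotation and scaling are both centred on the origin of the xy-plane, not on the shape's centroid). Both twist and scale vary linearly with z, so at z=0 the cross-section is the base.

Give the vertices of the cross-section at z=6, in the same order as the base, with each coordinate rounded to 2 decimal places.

t = z/height = 6/13 = 0.461538
s = 1 + (scale-1)·z/height = 1 + (0.72-1)·6/13 = 0.870769
θ = twist·z/height = 200°·6/13 = 92.3077° = 1.611073 rad
cos θ = -0.040266, sin θ = 0.999189 (intermediates below are computed at full precision and shown rounded to 5 d.p.)
v1: (-4.5,-3.5) → rotate → (3.67836,-4.35542) → ×s → (3.20300,-3.79257) → (3.20,-3.79)
v2: (-1,-4.5) → rotate → (4.53662,-0.81799) → ×s → (3.95035,-0.71228) → (3.95,-0.71)
v3: (5,-2) → rotate → (1.79705,5.07648) → ×s → (1.56481,4.42044) → (1.56,4.42)
v4: (4,0.5) → rotate → (-0.66066,3.97662) → ×s → (-0.57528,3.46272) → (-0.58,3.46)
v5: (-4.5,3) → rotate → (-2.81637,-4.61715) → ×s → (-2.45241,-4.02047) → (-2.45,-4.02)

Cross-section at z=6: (3.20,-3.79) (3.95,-0.71) (1.56,4.42) (-0.58,3.46) (-2.45,-4.02)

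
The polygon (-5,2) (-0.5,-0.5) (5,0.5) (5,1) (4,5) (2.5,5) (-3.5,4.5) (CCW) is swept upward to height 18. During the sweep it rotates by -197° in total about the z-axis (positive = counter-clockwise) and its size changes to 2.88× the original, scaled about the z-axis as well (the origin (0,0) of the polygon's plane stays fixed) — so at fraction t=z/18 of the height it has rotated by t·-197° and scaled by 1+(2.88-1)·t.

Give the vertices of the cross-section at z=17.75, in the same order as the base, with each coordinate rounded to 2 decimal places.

Cross-section at z=17.75: (12.42,-9.05) (1.73,1.03) (-14.18,2.13) (-14.53,0.75) (-14.58,-11.02) (-10.43,-12.07) (6.52,-14.91)

t = z/height = 17.75/18 = 0.986111
s = 1 + (scale-1)·z/height = 1 + (2.88-1)·17.75/18 = 2.853889
θ = twist·z/height = -197°·17.75/18 = -194.2639° = -3.390544 rad
cos θ = -0.969171, sin θ = 0.246388 (intermediates below are computed at full precision and shown rounded to 5 d.p.)
v1: (-5,2) → rotate → (4.35308,-3.17028) → ×s → (12.42321,-9.04764) → (12.42,-9.05)
v2: (-0.5,-0.5) → rotate → (0.60778,0.36139) → ×s → (1.73454,1.03137) → (1.73,1.03)
v3: (5,0.5) → rotate → (-4.96905,0.74736) → ×s → (-14.18112,2.13287) → (-14.18,2.13)
v4: (5,1) → rotate → (-5.09224,0.26277) → ×s → (-14.53270,0.74992) → (-14.53,0.75)
v5: (4,5) → rotate → (-5.10863,-3.86030) → ×s → (-14.57945,-11.01688) → (-14.58,-11.02)
v6: (2.5,5) → rotate → (-3.65487,-4.22989) → ×s → (-10.43059,-12.07162) → (-10.43,-12.07)
v7: (-3.5,4.5) → rotate → (2.28335,-5.22363) → ×s → (6.51643,-14.90766) → (6.52,-14.91)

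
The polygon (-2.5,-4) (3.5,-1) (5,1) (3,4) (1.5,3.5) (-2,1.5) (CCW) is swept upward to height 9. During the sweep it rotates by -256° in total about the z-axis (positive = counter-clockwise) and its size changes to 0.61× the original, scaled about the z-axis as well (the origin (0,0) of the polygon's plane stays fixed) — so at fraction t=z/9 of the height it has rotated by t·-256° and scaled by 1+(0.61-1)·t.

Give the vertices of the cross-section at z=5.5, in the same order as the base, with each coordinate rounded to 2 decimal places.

Cross-section at z=5.5: (0.53,3.55) (-2.75,-0.37) (-3.19,-2.22) (-0.88,-3.71) (0.02,-2.90) (1.85,-0.44)

t = z/height = 5.5/9 = 0.611111
s = 1 + (scale-1)·z/height = 1 + (0.61-1)·5.5/9 = 0.761667
θ = twist·z/height = -256°·5.5/9 = -156.4444° = -2.730471 rad
cos θ = -0.916673, sin θ = -0.399638 (intermediates below are computed at full precision and shown rounded to 5 d.p.)
v1: (-2.5,-4) → rotate → (0.69313,4.66579) → ×s → (0.52793,3.55377) → (0.53,3.55)
v2: (3.5,-1) → rotate → (-3.60799,-0.48206) → ×s → (-2.74809,-0.36717) → (-2.75,-0.37)
v3: (5,1) → rotate → (-4.18373,-2.91486) → ×s → (-3.18661,-2.22015) → (-3.19,-2.22)
v4: (3,4) → rotate → (-1.15147,-4.86561) → ×s → (-0.87703,-3.70597) → (-0.88,-3.71)
v5: (1.5,3.5) → rotate → (0.02372,-3.80781) → ×s → (0.01807,-2.90028) → (0.02,-2.90)
v6: (-2,1.5) → rotate → (2.43280,-0.57573) → ×s → (1.85299,-0.43852) → (1.85,-0.44)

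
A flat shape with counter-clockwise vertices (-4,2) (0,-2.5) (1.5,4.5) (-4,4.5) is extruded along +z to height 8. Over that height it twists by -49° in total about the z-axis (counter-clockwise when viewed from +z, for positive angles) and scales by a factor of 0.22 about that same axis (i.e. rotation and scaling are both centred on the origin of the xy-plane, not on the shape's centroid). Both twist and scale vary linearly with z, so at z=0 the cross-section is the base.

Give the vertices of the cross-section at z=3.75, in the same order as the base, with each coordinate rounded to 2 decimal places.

Cross-section at z=3.75: (-1.84,2.16) (-0.62,-1.46) (1.99,2.26) (-1.22,3.62)

t = z/height = 3.75/8 = 0.46875
s = 1 + (scale-1)·z/height = 1 + (0.22-1)·3.75/8 = 0.634375
θ = twist·z/height = -49°·3.75/8 = -22.9688° = -0.400880 rad
cos θ = 0.920718, sin θ = -0.390229 (intermediates below are computed at full precision and shown rounded to 5 d.p.)
v1: (-4,2) → rotate → (-2.90241,3.40235) → ×s → (-1.84122,2.15837) → (-1.84,2.16)
v2: (0,-2.5) → rotate → (-0.97557,-2.30179) → ×s → (-0.61888,-1.46020) → (-0.62,-1.46)
v3: (1.5,4.5) → rotate → (3.13711,3.55789) → ×s → (1.99010,2.25703) → (1.99,2.26)
v4: (-4,4.5) → rotate → (-1.92684,5.70415) → ×s → (-1.22234,3.61857) → (-1.22,3.62)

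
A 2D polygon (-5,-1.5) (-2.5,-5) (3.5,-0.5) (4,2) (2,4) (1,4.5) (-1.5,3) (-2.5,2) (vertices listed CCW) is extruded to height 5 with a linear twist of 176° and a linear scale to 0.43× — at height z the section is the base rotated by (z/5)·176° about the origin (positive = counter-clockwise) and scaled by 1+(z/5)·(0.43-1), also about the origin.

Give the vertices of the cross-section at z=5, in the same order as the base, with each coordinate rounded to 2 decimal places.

Cross-section at z=5: (2.19,0.49) (1.22,2.07) (-1.49,0.32) (-1.78,-0.74) (-0.98,-1.66) (-0.56,-1.90) (0.55,-1.33) (1.01,-0.93)

t = z/height = 5/5 = 1
s = 1 + (scale-1)·z/height = 1 + (0.43-1)·5/5 = 0.430000
θ = twist·z/height = 176°·5/5 = 176.0000° = 3.071779 rad
cos θ = -0.997564, sin θ = 0.069756 (intermediates below are computed at full precision and shown rounded to 5 d.p.)
v1: (-5,-1.5) → rotate → (5.09245,1.14756) → ×s → (2.18976,0.49345) → (2.19,0.49)
v2: (-2.5,-5) → rotate → (2.84269,4.81343) → ×s → (1.22236,2.06977) → (1.22,2.07)
v3: (3.5,-0.5) → rotate → (-3.45660,0.74293) → ×s → (-1.48634,0.31946) → (-1.49,0.32)
v4: (4,2) → rotate → (-4.12977,-1.71610) → ×s → (-1.77580,-0.73792) → (-1.78,-0.74)
v5: (2,4) → rotate → (-2.27415,-3.85074) → ×s → (-0.97789,-1.65582) → (-0.98,-1.66)
v6: (1,4.5) → rotate → (-1.31147,-4.41928) → ×s → (-0.56393,-1.90029) → (-0.56,-1.90)
v7: (-1.5,3) → rotate → (1.28708,-3.09733) → ×s → (0.55344,-1.33185) → (0.55,-1.33)
v8: (-2.5,2) → rotate → (2.35440,-2.16952) → ×s → (1.01239,-0.93289) → (1.01,-0.93)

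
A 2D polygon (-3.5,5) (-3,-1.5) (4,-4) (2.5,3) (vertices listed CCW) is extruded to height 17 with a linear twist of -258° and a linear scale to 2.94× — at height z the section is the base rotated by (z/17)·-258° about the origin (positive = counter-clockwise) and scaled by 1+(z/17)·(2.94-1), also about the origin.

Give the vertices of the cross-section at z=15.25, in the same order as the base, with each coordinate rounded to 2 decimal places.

Cross-section at z=15.25: (-4.74,-16.04) (8.34,-3.87) (1.74,15.40) (-10.70,0.23)

t = z/height = 15.25/17 = 0.897059
s = 1 + (scale-1)·z/height = 1 + (2.94-1)·15.25/17 = 2.740294
θ = twist·z/height = -258°·15.25/17 = -231.4412° = -4.039411 rad
cos θ = -0.623318, sin θ = 0.781969 (intermediates below are computed at full precision and shown rounded to 5 d.p.)
v1: (-3.5,5) → rotate → (-1.72823,-5.85348) → ×s → (-4.73586,-16.04025) → (-4.74,-16.04)
v2: (-3,-1.5) → rotate → (3.04291,-1.41093) → ×s → (8.33846,-3.86636) → (8.34,-3.87)
v3: (4,-4) → rotate → (0.63460,5.62115) → ×s → (1.73900,15.40359) → (1.74,15.40)
v4: (2.5,3) → rotate → (-3.90420,0.08497) → ×s → (-10.69866,0.23284) → (-10.70,0.23)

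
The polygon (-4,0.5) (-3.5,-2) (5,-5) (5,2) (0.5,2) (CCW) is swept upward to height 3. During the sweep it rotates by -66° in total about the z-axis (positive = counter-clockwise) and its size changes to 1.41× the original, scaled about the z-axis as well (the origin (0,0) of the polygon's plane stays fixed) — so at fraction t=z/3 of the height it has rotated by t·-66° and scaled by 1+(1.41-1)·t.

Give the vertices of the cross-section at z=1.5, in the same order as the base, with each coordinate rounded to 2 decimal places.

t = z/height = 1.5/3 = 0.5
s = 1 + (scale-1)·z/height = 1 + (1.41-1)·1.5/3 = 1.205000
θ = twist·z/height = -66°·1.5/3 = -33.0000° = -0.575959 rad
cos θ = 0.838671, sin θ = -0.544639 (intermediates below are computed at full precision and shown rounded to 5 d.p.)
v1: (-4,0.5) → rotate → (-3.08236,2.59789) → ×s → (-3.71425,3.13046) → (-3.71,3.13)
v2: (-3.5,-2) → rotate → (-4.02463,0.22890) → ×s → (-4.84967,0.27582) → (-4.85,0.28)
v3: (5,-5) → rotate → (1.47016,-6.91655) → ×s → (1.77154,-8.33444) → (1.77,-8.33)
v4: (5,2) → rotate → (5.28263,-1.04585) → ×s → (6.36557,-1.26025) → (6.37,-1.26)
v5: (0.5,2) → rotate → (1.50861,1.40502) → ×s → (1.81788,1.69305) → (1.82,1.69)

Cross-section at z=1.5: (-3.71,3.13) (-4.85,0.28) (1.77,-8.33) (6.37,-1.26) (1.82,1.69)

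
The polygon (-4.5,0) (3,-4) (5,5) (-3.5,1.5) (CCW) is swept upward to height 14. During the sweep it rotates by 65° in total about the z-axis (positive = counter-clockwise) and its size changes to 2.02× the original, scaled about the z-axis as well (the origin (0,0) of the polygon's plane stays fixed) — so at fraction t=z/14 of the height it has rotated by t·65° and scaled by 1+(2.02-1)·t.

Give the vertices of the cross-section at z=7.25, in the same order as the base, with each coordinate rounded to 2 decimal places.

Cross-section at z=7.25: (-5.72,-3.81) (7.20,-2.55) (2.12,10.60) (-5.72,-1.06)

t = z/height = 7.25/14 = 0.517857
s = 1 + (scale-1)·z/height = 1 + (2.02-1)·7.25/14 = 1.528214
θ = twist·z/height = 65°·7.25/14 = 33.6607° = 0.587490 rad
cos θ = 0.832334, sin θ = 0.554274 (intermediates below are computed at full precision and shown rounded to 5 d.p.)
v1: (-4.5,0) → rotate → (-3.74550,-2.49423) → ×s → (-5.72393,-3.81172) → (-5.72,-3.81)
v2: (3,-4) → rotate → (4.71410,-1.66652) → ×s → (7.20415,-2.54679) → (7.20,-2.55)
v3: (5,5) → rotate → (1.39030,6.93304) → ×s → (2.12468,10.59517) → (2.12,10.60)
v4: (-3.5,1.5) → rotate → (-3.74458,-0.69146) → ×s → (-5.72252,-1.05669) → (-5.72,-1.06)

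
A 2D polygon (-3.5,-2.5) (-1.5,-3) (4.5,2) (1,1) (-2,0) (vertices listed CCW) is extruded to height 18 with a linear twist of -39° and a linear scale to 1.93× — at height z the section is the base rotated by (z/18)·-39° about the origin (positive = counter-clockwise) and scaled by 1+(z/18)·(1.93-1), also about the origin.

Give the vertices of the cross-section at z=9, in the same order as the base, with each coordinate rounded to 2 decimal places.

Cross-section at z=9: (-6.06,-1.74) (-3.54,-3.41) (7.19,0.56) (1.87,0.89) (-2.76,0.98)

t = z/height = 9/18 = 0.5
s = 1 + (scale-1)·z/height = 1 + (1.93-1)·9/18 = 1.465000
θ = twist·z/height = -39°·9/18 = -19.5000° = -0.340339 rad
cos θ = 0.942641, sin θ = -0.333807 (intermediates below are computed at full precision and shown rounded to 5 d.p.)
v1: (-3.5,-2.5) → rotate → (-4.13376,-1.18828) → ×s → (-6.05596,-1.74083) → (-6.06,-1.74)
v2: (-1.5,-3) → rotate → (-2.41538,-2.32721) → ×s → (-3.53854,-3.40937) → (-3.54,-3.41)
v3: (4.5,2) → rotate → (4.90950,0.38315) → ×s → (7.19242,0.56132) → (7.19,0.56)
v4: (1,1) → rotate → (1.27645,0.60883) → ×s → (1.87000,0.89194) → (1.87,0.89)
v5: (-2,0) → rotate → (-1.88528,0.66761) → ×s → (-2.76194,0.97805) → (-2.76,0.98)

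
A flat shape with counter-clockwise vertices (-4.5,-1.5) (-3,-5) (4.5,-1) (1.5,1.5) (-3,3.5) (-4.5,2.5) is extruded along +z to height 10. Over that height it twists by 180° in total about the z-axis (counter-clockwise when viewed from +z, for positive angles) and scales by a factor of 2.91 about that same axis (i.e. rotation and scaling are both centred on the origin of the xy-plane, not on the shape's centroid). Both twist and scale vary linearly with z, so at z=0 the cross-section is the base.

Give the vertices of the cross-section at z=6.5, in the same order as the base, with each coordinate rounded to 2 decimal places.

t = z/height = 6.5/10 = 0.65
s = 1 + (scale-1)·z/height = 1 + (2.91-1)·6.5/10 = 2.241500
θ = twist·z/height = 180°·6.5/10 = 117.0000° = 2.042035 rad
cos θ = -0.453990, sin θ = 0.891007 (intermediates below are computed at full precision and shown rounded to 5 d.p.)
v1: (-4.5,-1.5) → rotate → (3.37947,-3.32854) → ×s → (7.57508,-7.46093) → (7.58,-7.46)
v2: (-3,-5) → rotate → (5.81700,-0.40307) → ×s → (13.03881,-0.90347) → (13.04,-0.90)
v3: (4.5,-1) → rotate → (-1.15195,4.46352) → ×s → (-2.58210,10.00498) → (-2.58,10.00)
v4: (1.5,1.5) → rotate → (-2.01750,0.65552) → ×s → (-4.52222,1.46936) → (-4.52,1.47)
v5: (-3,3.5) → rotate → (-1.75655,-4.26199) → ×s → (-3.93731,-9.55324) → (-3.94,-9.55)
v6: (-4.5,2.5) → rotate → (-0.18456,-5.14451) → ×s → (-0.41369,-11.53141) → (-0.41,-11.53)

Cross-section at z=6.5: (7.58,-7.46) (13.04,-0.90) (-2.58,10.00) (-4.52,1.47) (-3.94,-9.55) (-0.41,-11.53)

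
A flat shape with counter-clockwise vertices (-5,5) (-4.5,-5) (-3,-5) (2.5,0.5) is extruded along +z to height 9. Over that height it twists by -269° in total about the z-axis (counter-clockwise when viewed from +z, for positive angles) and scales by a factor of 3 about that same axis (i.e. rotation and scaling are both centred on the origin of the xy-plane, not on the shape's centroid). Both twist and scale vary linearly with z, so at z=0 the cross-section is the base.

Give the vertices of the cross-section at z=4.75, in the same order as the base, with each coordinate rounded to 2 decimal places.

t = z/height = 4.75/9 = 0.527778
s = 1 + (scale-1)·z/height = 1 + (3-1)·4.75/9 = 2.055556
θ = twist·z/height = -269°·4.75/9 = -141.9722° = -2.477883 rad
cos θ = -0.787712, sin θ = -0.616043 (intermediates below are computed at full precision and shown rounded to 5 d.p.)
v1: (-5,5) → rotate → (7.01878,-0.85834) → ×s → (14.42749,-1.76437) → (14.43,-1.76)
v2: (-4.5,-5) → rotate → (0.46449,6.71076) → ×s → (0.95478,13.79433) → (0.95,13.79)
v3: (-3,-5) → rotate → (-0.71708,5.78669) → ×s → (-1.47400,11.89487) → (-1.47,11.89)
v4: (2.5,0.5) → rotate → (-1.66126,-1.93396) → ×s → (-3.41481,-3.97537) → (-3.41,-3.98)

Cross-section at z=4.75: (14.43,-1.76) (0.95,13.79) (-1.47,11.89) (-3.41,-3.98)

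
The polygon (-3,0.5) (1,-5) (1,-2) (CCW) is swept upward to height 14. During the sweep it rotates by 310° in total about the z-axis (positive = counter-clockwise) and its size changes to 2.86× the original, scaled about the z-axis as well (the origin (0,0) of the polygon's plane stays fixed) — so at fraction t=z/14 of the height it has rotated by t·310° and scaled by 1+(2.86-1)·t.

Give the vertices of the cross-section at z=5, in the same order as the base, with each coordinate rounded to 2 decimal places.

t = z/height = 5/14 = 0.357143
s = 1 + (scale-1)·z/height = 1 + (2.86-1)·5/14 = 1.664286
θ = twist·z/height = 310°·5/14 = 110.7143° = 1.932329 rad
cos θ = -0.353708, sin θ = 0.935356 (intermediates below are computed at full precision and shown rounded to 5 d.p.)
v1: (-3,0.5) → rotate → (0.59345,-2.98292) → ×s → (0.98766,-4.96443) → (0.99,-4.96)
v2: (1,-5) → rotate → (4.32307,2.70390) → ×s → (7.19483,4.50006) → (7.19,4.50)
v3: (1,-2) → rotate → (1.51700,1.64277) → ×s → (2.52473,2.73404) → (2.52,2.73)

Cross-section at z=5: (0.99,-4.96) (7.19,4.50) (2.52,2.73)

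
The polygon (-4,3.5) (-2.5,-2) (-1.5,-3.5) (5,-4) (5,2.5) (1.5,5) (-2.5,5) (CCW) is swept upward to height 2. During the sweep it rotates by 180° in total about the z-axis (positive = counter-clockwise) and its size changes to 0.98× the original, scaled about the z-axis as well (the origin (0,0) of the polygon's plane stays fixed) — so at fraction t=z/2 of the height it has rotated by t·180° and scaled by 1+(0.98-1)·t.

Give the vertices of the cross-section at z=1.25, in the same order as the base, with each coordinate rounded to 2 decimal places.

Cross-section at z=1.25: (-1.68,-4.97) (2.77,-1.53) (3.76,-0.05) (1.76,6.07) (-4.17,3.62) (-5.13,-0.52) (-3.62,-4.17)

t = z/height = 1.25/2 = 0.625
s = 1 + (scale-1)·z/height = 1 + (0.98-1)·1.25/2 = 0.987500
θ = twist·z/height = 180°·1.25/2 = 112.5000° = 1.963495 rad
cos θ = -0.382683, sin θ = 0.923880 (intermediates below are computed at full precision and shown rounded to 5 d.p.)
v1: (-4,3.5) → rotate → (-1.70284,-5.03491) → ×s → (-1.68156,-4.97197) → (-1.68,-4.97)
v2: (-2.5,-2) → rotate → (2.80447,-1.54433) → ×s → (2.76941,-1.52503) → (2.77,-1.53)
v3: (-1.5,-3.5) → rotate → (3.80760,-0.04643) → ×s → (3.76001,-0.04585) → (3.76,-0.05)
v4: (5,-4) → rotate → (1.78210,6.15013) → ×s → (1.75982,6.07325) → (1.76,6.07)
v5: (5,2.5) → rotate → (-4.22312,3.66269) → ×s → (-4.17033,3.61691) → (-4.17,3.62)
v6: (1.5,5) → rotate → (-5.19342,-0.52760) → ×s → (-5.12851,-0.52100) → (-5.13,-0.52)
v7: (-2.5,5) → rotate → (-3.66269,-4.22312) → ×s → (-3.61691,-4.17033) → (-3.62,-4.17)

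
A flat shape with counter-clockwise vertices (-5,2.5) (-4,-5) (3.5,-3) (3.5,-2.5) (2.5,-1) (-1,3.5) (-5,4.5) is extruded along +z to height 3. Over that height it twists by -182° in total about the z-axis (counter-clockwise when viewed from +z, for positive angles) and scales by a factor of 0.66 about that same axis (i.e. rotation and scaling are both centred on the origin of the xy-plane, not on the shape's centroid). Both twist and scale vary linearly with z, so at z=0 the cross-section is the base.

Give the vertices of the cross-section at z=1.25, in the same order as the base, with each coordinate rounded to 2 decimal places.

Cross-section at z=1.25: (1.03,4.69) (-5.00,2.28) (-1.76,-3.54) (-1.35,-3.44) (-0.31,-2.29) (2.70,1.57) (2.69,5.11)

t = z/height = 1.25/3 = 0.416667
s = 1 + (scale-1)·z/height = 1 + (0.66-1)·1.25/3 = 0.858333
θ = twist·z/height = -182°·1.25/3 = -75.8333° = -1.323541 rad
cos θ = 0.244743, sin θ = -0.969588 (intermediates below are computed at full precision and shown rounded to 5 d.p.)
v1: (-5,2.5) → rotate → (1.20025,5.45980) → ×s → (1.03022,4.68633) → (1.03,4.69)
v2: (-4,-5) → rotate → (-5.82691,2.65463) → ×s → (-5.00143,2.27856) → (-5.00,2.28)
v3: (3.5,-3) → rotate → (-2.05216,-4.12779) → ×s → (-1.76144,-3.54302) → (-1.76,-3.54)
v4: (3.5,-2.5) → rotate → (-1.56737,-4.00542) → ×s → (-1.34532,-3.43798) → (-1.35,-3.44)
v5: (2.5,-1) → rotate → (-0.35773,-2.66871) → ×s → (-0.30705,-2.29065) → (-0.31,-2.29)
v6: (-1,3.5) → rotate → (3.14881,1.82619) → ×s → (2.70273,1.56748) → (2.70,1.57)
v7: (-5,4.5) → rotate → (3.13943,5.94928) → ×s → (2.69468,5.10647) → (2.69,5.11)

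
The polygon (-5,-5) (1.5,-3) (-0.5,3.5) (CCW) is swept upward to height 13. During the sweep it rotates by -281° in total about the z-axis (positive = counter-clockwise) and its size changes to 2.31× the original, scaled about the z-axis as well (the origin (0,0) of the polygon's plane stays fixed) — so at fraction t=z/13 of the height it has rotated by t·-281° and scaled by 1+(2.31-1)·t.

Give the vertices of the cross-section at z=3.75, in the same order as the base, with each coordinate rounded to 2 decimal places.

Cross-section at z=3.75: (-7.88,5.73) (-3.76,-2.68) (4.66,1.43)

t = z/height = 3.75/13 = 0.288462
s = 1 + (scale-1)·z/height = 1 + (2.31-1)·3.75/13 = 1.377885
θ = twist·z/height = -281°·3.75/13 = -81.0577° = -1.414724 rad
cos θ = 0.155440, sin θ = -0.987845 (intermediates below are computed at full precision and shown rounded to 5 d.p.)
v1: (-5,-5) → rotate → (-5.71643,4.16203) → ×s → (-7.87658,5.73479) → (-7.88,5.73)
v2: (1.5,-3) → rotate → (-2.73038,-1.94809) → ×s → (-3.76214,-2.68424) → (-3.76,-2.68)
v3: (-0.5,3.5) → rotate → (3.37974,1.03796) → ×s → (4.65689,1.43019) → (4.66,1.43)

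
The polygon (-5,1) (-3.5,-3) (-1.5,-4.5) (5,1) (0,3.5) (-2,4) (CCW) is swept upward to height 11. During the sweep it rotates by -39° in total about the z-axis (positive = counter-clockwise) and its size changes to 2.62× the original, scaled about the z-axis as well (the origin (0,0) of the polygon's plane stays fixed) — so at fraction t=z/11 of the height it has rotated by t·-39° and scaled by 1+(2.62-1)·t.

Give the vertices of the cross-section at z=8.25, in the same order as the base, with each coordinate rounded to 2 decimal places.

t = z/height = 8.25/11 = 0.75
s = 1 + (scale-1)·z/height = 1 + (2.62-1)·8.25/11 = 2.215000
θ = twist·z/height = -39°·8.25/11 = -29.2500° = -0.510509 rad
cos θ = 0.872496, sin θ = -0.488621 (intermediates below are computed at full precision and shown rounded to 5 d.p.)
v1: (-5,1) → rotate → (-3.87386,3.31560) → ×s → (-8.58060,7.34406) → (-8.58,7.34)
v2: (-3.5,-3) → rotate → (-4.51960,-0.90731) → ×s → (-10.01091,-2.00970) → (-10.01,-2.01)
v3: (-1.5,-4.5) → rotate → (-3.50754,-3.19330) → ×s → (-7.76920,-7.07316) → (-7.77,-7.07)
v4: (5,1) → rotate → (4.85110,-1.57061) → ×s → (10.74519,-3.47890) → (10.75,-3.48)
v5: (0,3.5) → rotate → (1.71017,3.05374) → ×s → (3.78804,6.76403) → (3.79,6.76)
v6: (-2,4) → rotate → (0.20949,4.46723) → ×s → (0.46403,9.89491) → (0.46,9.89)

Cross-section at z=8.25: (-8.58,7.34) (-10.01,-2.01) (-7.77,-7.07) (10.75,-3.48) (3.79,6.76) (0.46,9.89)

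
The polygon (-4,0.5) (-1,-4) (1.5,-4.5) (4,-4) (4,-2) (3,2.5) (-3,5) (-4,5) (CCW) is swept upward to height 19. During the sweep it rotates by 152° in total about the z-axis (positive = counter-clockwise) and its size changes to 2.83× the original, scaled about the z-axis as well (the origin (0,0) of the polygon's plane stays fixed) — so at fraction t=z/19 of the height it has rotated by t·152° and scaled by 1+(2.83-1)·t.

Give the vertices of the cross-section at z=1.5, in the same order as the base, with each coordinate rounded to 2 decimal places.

t = z/height = 1.5/19 = 0.0789474
s = 1 + (scale-1)·z/height = 1 + (2.83-1)·1.5/19 = 1.144474
θ = twist·z/height = 152°·1.5/19 = 12.0000° = 0.209440 rad
cos θ = 0.978148, sin θ = 0.207912 (intermediates below are computed at full precision and shown rounded to 5 d.p.)
v1: (-4,0.5) → rotate → (-4.01655,-0.34257) → ×s → (-4.59683,-0.39207) → (-4.60,-0.39)
v2: (-1,-4) → rotate → (-0.14650,-4.12050) → ×s → (-0.16767,-4.71581) → (-0.17,-4.72)
v3: (1.5,-4.5) → rotate → (2.40282,-4.08980) → ×s → (2.74997,-4.68066) → (2.75,-4.68)
v4: (4,-4) → rotate → (4.74424,-3.08094) → ×s → (5.42965,-3.52606) → (5.43,-3.53)
v5: (4,-2) → rotate → (4.32841,-1.12465) → ×s → (4.95376,-1.28713) → (4.95,-1.29)
v6: (3,2.5) → rotate → (2.41466,3.06910) → ×s → (2.76352,3.51251) → (2.76,3.51)
v7: (-3,5) → rotate → (-3.97400,4.26700) → ×s → (-4.54814,4.88347) → (-4.55,4.88)
v8: (-4,5) → rotate → (-4.95215,4.05909) → ×s → (-5.66760,4.64552) → (-5.67,4.65)

Cross-section at z=1.5: (-4.60,-0.39) (-0.17,-4.72) (2.75,-4.68) (5.43,-3.53) (4.95,-1.29) (2.76,3.51) (-4.55,4.88) (-5.67,4.65)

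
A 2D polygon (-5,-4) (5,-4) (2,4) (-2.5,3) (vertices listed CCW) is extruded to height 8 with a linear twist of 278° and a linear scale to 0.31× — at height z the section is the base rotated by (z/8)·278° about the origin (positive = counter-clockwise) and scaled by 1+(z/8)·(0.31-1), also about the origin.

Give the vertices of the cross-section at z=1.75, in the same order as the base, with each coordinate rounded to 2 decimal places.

t = z/height = 1.75/8 = 0.21875
s = 1 + (scale-1)·z/height = 1 + (0.31-1)·1.75/8 = 0.849063
θ = twist·z/height = 278°·1.75/8 = 60.8125° = 1.061378 rad
cos θ = 0.487669, sin θ = 0.873028 (intermediates below are computed at full precision and shown rounded to 5 d.p.)
v1: (-5,-4) → rotate → (1.05377,-6.31582) → ×s → (0.89471,-5.36253) → (0.89,-5.36)
v2: (5,-4) → rotate → (5.93046,2.41447) → ×s → (5.03533,2.05003) → (5.04,2.05)
v3: (2,4) → rotate → (-2.51678,3.69673) → ×s → (-2.13690,3.13876) → (-2.14,3.14)
v4: (-2.5,3) → rotate → (-3.83826,-0.71956) → ×s → (-3.25892,-0.61095) → (-3.26,-0.61)

Cross-section at z=1.75: (0.89,-5.36) (5.04,2.05) (-2.14,3.14) (-3.26,-0.61)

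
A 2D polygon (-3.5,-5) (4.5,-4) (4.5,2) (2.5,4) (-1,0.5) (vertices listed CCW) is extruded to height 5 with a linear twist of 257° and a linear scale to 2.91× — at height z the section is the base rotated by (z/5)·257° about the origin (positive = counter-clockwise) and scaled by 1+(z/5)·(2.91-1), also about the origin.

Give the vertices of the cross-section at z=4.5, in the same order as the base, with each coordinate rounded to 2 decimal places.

Cross-section at z=4.5: (-4.66,15.93) (-16.14,-2.75) (-3.41,-12.95) (4.24,-12.11) (2.76,1.27)

t = z/height = 4.5/5 = 0.9
s = 1 + (scale-1)·z/height = 1 + (2.91-1)·4.5/5 = 2.719000
θ = twist·z/height = 257°·4.5/5 = 231.3000° = 4.036947 rad
cos θ = -0.625243, sin θ = -0.780430 (intermediates below are computed at full precision and shown rounded to 5 d.p.)
v1: (-3.5,-5) → rotate → (-1.71380,5.85772) → ×s → (-4.65983,15.92714) → (-4.66,15.93)
v2: (4.5,-4) → rotate → (-5.93531,-1.01097) → ×s → (-16.13812,-2.74882) → (-16.14,-2.75)
v3: (4.5,2) → rotate → (-1.25273,-4.76242) → ×s → (-3.40618,-12.94903) → (-3.41,-12.95)
v4: (2.5,4) → rotate → (1.55861,-4.45205) → ×s → (4.23787,-12.10511) → (4.24,-12.11)
v5: (-1,0.5) → rotate → (1.01546,0.46781) → ×s → (2.76103,1.27197) → (2.76,1.27)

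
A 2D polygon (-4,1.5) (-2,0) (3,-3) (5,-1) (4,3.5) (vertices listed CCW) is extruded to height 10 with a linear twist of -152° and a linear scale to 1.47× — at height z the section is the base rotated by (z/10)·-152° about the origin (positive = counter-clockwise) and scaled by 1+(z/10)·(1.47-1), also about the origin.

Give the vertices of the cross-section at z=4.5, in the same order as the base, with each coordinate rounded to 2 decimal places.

t = z/height = 4.5/10 = 0.45
s = 1 + (scale-1)·z/height = 1 + (1.47-1)·4.5/10 = 1.211500
θ = twist·z/height = -152°·4.5/10 = -68.4000° = -1.193805 rad
cos θ = 0.368125, sin θ = -0.929776 (intermediates below are computed at full precision and shown rounded to 5 d.p.)
v1: (-4,1.5) → rotate → (-0.07783,4.27129) → ×s → (-0.09430,5.17467) → (-0.09,5.17)
v2: (-2,0) → rotate → (-0.73625,1.85955) → ×s → (-0.89197,2.25285) → (-0.89,2.25)
v3: (3,-3) → rotate → (-1.68496,-3.89370) → ×s → (-2.04132,-4.71722) → (-2.04,-4.72)
v4: (5,-1) → rotate → (0.91085,-5.01701) → ×s → (1.10349,-6.07810) → (1.10,-6.08)
v5: (4,3.5) → rotate → (4.72672,-2.43067) → ×s → (5.72642,-2.94476) → (5.73,-2.94)

Cross-section at z=4.5: (-0.09,5.17) (-0.89,2.25) (-2.04,-4.72) (1.10,-6.08) (5.73,-2.94)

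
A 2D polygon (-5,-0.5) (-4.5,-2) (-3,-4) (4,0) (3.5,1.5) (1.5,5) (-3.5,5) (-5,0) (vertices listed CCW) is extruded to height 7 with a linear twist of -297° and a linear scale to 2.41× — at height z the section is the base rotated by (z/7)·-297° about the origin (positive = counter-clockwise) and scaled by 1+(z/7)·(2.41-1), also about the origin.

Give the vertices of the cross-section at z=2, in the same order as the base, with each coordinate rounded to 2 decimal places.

Cross-section at z=2: (-1.33,6.92) (-3.36,6.04) (-5.97,3.69) (0.50,-5.59) (2.54,-4.70) (7.17,-1.47) (6.55,5.52) (-0.63,6.99)

t = z/height = 2/7 = 0.285714
s = 1 + (scale-1)·z/height = 1 + (2.41-1)·2/7 = 1.402857
θ = twist·z/height = -297°·2/7 = -84.8571° = -1.481037 rad
cos θ = 0.089639, sin θ = -0.995974 (intermediates below are computed at full precision and shown rounded to 5 d.p.)
v1: (-5,-0.5) → rotate → (-0.94618,4.93505) → ×s → (-1.32736,6.92317) → (-1.33,6.92)
v2: (-4.5,-2) → rotate → (-2.39533,4.30261) → ×s → (-3.36030,6.03594) → (-3.36,6.04)
v3: (-3,-4) → rotate → (-4.25282,2.62937) → ×s → (-5.96609,3.68862) → (-5.97,3.69)
v4: (4,0) → rotate → (0.35856,-3.98390) → ×s → (0.50300,-5.58884) → (0.50,-5.59)
v5: (3.5,1.5) → rotate → (1.80770,-3.35145) → ×s → (2.53594,-4.70161) → (2.54,-4.70)
v6: (1.5,5) → rotate → (5.11433,-1.04576) → ×s → (7.17467,-1.46706) → (7.17,-1.47)
v7: (-3.5,5) → rotate → (4.66613,3.93411) → ×s → (6.54592,5.51899) → (6.55,5.52)
v8: (-5,0) → rotate → (-0.44820,4.97987) → ×s → (-0.62876,6.98605) → (-0.63,6.99)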